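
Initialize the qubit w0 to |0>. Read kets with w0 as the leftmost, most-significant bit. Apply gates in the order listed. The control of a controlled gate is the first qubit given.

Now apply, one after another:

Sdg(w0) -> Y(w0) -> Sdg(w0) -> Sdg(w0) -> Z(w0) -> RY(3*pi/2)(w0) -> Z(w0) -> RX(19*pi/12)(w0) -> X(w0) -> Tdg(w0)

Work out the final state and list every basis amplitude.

The final amplitudes are -sqrt(6*sqrt(2) + 12)/8 + sqrt(4 - 2*sqrt(2))/8 - I*sqrt(2*sqrt(2) + 4)/8 - I*sqrt(12 - 6*sqrt(2))/8 on |0>, -sqrt(6*sqrt(2) + 12)*exp(3*I*pi/4)/8 + sqrt(4 - 2*sqrt(2))*exp(3*I*pi/4)/8 + sqrt(12 - 6*sqrt(2))*exp(I*pi/4)/8 + sqrt(2*sqrt(2) + 4)*exp(I*pi/4)/8 on |1>.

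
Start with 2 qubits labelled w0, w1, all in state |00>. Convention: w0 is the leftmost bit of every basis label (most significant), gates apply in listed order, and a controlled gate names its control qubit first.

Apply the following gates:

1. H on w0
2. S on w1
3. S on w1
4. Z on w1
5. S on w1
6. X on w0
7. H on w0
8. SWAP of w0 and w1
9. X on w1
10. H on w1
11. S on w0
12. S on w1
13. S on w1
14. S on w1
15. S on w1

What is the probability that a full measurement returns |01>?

A full measurement returns |01> with probability 1/2. Key observation: gates 12-15 undo each other exactly, leaving only the rest of the circuit to track.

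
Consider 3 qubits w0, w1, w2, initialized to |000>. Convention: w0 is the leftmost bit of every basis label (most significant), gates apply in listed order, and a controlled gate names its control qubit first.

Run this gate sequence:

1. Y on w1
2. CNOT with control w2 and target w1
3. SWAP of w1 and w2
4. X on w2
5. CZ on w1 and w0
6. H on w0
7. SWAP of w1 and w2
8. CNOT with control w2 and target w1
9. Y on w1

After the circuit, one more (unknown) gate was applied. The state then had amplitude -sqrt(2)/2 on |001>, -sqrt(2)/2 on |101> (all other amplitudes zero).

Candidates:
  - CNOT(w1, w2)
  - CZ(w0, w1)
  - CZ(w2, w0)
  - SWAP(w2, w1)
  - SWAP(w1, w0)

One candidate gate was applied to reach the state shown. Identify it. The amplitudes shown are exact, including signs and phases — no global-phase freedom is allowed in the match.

The applied gate was SWAP(w2, w1).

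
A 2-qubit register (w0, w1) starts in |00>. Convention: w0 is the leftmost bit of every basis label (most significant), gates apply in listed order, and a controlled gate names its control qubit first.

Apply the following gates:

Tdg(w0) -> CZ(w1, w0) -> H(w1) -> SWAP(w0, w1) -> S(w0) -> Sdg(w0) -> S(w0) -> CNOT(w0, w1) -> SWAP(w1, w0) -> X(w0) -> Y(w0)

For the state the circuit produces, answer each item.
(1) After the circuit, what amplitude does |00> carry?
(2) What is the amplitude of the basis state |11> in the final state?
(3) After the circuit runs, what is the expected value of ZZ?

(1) The final state's coefficient on |00> equals -sqrt(2)*I/2. Key observation: gates 5-6 undo each other exactly, leaving only the rest of the circuit to track.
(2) |11> carries amplitude -sqrt(2)/2 in the final state.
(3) In the final state, ZZ has expectation 1.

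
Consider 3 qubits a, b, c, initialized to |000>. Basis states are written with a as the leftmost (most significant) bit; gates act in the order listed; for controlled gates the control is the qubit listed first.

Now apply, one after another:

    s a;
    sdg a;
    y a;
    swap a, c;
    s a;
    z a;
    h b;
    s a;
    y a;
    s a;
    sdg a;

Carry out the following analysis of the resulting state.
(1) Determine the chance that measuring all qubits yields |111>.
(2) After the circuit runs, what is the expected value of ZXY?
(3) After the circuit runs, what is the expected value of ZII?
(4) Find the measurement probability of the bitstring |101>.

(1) A full measurement returns |111> with probability 1/2.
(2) The observable ZXY averages to 0.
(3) The expectation value of ZII is -1.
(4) The probability of measuring |101> is 1/2.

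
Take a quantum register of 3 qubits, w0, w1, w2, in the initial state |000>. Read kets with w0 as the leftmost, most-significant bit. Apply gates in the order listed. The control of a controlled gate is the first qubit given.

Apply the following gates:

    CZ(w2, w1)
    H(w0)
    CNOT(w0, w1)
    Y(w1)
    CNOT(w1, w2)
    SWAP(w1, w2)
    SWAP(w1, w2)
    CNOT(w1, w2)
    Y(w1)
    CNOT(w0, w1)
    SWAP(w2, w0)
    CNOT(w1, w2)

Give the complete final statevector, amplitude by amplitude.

The resulting statevector has amplitude sqrt(2)/2 on |000>, sqrt(2)/2 on |001>, and 0 on every other basis state.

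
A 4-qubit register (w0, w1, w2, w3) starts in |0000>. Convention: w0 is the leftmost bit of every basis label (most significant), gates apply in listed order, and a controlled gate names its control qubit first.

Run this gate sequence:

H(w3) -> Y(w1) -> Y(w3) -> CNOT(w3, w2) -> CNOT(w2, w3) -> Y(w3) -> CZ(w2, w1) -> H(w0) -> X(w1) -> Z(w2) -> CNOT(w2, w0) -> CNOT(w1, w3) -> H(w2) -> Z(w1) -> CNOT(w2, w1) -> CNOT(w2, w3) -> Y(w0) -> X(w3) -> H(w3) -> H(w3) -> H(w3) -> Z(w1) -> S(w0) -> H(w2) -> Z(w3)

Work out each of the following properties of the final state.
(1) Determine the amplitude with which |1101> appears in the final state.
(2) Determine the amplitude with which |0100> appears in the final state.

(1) The final state's coefficient on |1101> equals sqrt(2)*I/4.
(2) The final state's coefficient on |0100> equals -sqrt(2)/4.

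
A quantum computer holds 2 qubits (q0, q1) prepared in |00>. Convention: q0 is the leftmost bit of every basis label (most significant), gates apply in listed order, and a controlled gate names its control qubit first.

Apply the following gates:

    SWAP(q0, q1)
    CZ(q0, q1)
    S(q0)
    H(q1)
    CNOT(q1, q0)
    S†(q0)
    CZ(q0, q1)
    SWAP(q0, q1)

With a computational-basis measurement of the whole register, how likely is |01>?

The probability of measuring |01> is 0.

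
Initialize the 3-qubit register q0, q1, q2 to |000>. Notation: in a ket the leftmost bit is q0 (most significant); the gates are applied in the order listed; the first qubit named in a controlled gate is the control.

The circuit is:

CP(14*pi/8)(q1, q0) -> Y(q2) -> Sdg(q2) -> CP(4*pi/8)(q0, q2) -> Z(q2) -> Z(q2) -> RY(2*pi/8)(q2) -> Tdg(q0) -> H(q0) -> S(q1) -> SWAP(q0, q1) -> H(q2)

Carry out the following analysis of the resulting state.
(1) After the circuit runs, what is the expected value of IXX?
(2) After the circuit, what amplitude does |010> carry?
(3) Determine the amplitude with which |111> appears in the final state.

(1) The observable IXX averages to -sqrt(2)/2.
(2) |010> carries amplitude -sqrt(2 - sqrt(2))/4 + sqrt(sqrt(2) + 2)/4 in the final state.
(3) |111> carries amplitude 0 in the final state.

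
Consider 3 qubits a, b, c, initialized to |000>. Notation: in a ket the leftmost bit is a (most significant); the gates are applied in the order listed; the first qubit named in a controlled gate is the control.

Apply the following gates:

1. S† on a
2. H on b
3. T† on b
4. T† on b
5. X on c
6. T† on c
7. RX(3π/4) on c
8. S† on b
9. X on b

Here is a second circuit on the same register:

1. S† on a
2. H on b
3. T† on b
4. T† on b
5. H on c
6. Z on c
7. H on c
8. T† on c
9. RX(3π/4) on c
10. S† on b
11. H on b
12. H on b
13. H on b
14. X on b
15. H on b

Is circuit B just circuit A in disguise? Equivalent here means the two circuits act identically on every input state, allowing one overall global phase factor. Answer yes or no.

No, they are not equivalent — no single phase factor reconciles the two unitaries.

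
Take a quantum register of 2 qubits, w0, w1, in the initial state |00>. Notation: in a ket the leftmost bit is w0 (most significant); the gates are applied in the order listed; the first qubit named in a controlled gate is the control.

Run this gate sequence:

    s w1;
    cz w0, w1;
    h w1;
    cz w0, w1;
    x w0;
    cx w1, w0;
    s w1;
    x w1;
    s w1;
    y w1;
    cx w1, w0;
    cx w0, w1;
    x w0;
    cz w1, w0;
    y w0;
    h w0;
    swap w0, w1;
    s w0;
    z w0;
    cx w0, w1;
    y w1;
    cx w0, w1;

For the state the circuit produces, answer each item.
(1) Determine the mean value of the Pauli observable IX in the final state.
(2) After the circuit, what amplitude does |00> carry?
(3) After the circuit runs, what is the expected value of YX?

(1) The expectation value of IX is 1.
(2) The final state's coefficient on |00> equals 1/2.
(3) The expectation value of YX is -1.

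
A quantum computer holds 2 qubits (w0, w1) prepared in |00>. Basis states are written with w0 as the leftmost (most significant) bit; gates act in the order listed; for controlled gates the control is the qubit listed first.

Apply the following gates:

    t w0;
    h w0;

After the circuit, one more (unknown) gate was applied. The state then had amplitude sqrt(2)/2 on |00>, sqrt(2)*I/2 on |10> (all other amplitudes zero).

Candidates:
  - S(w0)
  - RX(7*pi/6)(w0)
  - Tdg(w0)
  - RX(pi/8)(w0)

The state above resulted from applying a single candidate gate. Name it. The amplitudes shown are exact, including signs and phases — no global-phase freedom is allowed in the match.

The unique candidate consistent with the amplitudes is S(w0).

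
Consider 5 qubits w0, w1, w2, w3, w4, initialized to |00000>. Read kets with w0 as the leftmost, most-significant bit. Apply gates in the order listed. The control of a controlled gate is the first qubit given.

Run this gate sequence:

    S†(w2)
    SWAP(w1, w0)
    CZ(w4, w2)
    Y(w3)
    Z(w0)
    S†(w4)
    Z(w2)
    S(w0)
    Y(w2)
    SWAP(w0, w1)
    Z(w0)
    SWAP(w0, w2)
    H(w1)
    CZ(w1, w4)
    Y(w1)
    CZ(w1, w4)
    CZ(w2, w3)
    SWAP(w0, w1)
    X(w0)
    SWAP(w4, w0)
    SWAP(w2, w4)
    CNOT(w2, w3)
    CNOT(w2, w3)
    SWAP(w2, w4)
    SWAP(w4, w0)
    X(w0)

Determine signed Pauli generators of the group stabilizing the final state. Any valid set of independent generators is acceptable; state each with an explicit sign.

One valid set of independent stabilizer generators is -XIIII, -IZIII, +IIZII, -IIIZI, +IIIIZ (any independent generating set of the same group is equally correct). Key observation: steps 19-26 multiply out to the identity, so the circuit reduces to the remaining gates.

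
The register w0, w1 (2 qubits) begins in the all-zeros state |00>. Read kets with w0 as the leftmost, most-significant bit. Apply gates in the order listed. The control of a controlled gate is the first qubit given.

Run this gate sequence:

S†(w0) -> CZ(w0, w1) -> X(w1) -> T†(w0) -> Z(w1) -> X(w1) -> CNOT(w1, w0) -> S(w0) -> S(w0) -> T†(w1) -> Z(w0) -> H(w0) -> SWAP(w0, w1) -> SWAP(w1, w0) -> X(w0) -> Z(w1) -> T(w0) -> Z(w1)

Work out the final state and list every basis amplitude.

After the circuit, the state carries amplitude -sqrt(2)/2 on |00>, 0 on |01>, -sqrt(2)*exp(I*pi/4)/2 on |10>, 0 on |11>.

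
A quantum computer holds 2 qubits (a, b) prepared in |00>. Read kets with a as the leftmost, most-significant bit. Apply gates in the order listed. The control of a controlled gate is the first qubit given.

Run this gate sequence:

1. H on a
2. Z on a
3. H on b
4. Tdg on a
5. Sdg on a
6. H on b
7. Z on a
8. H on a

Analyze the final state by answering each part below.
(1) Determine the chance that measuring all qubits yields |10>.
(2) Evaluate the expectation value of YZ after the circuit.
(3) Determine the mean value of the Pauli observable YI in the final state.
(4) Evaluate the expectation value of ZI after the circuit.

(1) A full measurement returns |10> with probability sqrt(2)/4 + 1/2.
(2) In the final state, YZ has expectation sqrt(2)/2.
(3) In the final state, YI has expectation sqrt(2)/2.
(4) In the final state, ZI has expectation -sqrt(2)/2.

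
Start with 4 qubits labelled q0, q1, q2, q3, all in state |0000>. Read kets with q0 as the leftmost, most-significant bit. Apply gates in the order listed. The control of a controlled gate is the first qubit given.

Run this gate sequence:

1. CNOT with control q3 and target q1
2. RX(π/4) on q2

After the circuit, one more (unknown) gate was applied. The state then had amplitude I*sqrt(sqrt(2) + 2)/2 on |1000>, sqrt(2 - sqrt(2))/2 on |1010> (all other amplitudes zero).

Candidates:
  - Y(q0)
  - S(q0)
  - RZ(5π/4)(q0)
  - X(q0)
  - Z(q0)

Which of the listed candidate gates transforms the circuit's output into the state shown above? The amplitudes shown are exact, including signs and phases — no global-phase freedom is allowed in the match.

It was Y(q0) that produced the state shown.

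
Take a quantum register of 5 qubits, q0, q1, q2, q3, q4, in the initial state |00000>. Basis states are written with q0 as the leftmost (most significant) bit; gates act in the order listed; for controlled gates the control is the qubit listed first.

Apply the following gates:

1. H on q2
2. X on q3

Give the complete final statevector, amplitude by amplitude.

The resulting statevector has amplitude sqrt(2)/2 on |00010>, sqrt(2)/2 on |00110>, and 0 on every other basis state.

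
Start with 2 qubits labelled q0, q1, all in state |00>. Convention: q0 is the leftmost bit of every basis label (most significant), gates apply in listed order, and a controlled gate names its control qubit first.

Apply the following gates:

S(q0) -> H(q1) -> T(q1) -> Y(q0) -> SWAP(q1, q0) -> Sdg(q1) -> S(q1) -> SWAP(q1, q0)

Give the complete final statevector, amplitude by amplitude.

After the circuit, the state carries amplitude 0 on |00>, 0 on |01>, sqrt(2)*I/2 on |10>, sqrt(2)*exp(3*I*pi/4)/2 on |11>. Key observation: steps 5-8 multiply out to the identity, so the circuit reduces to the remaining gates.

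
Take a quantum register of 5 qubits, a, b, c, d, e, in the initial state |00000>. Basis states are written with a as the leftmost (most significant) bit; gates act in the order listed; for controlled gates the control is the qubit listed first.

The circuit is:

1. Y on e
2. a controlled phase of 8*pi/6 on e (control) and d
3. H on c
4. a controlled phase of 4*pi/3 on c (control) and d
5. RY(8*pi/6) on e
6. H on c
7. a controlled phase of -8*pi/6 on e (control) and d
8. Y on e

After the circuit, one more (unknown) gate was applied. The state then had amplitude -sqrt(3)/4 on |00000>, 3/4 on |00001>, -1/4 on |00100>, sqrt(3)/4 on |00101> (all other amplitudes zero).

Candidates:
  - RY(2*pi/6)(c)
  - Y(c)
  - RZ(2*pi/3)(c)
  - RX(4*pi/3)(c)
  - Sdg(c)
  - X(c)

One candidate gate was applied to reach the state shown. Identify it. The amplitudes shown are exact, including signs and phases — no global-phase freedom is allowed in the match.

The unique candidate consistent with the amplitudes is RY(2*pi/6)(c).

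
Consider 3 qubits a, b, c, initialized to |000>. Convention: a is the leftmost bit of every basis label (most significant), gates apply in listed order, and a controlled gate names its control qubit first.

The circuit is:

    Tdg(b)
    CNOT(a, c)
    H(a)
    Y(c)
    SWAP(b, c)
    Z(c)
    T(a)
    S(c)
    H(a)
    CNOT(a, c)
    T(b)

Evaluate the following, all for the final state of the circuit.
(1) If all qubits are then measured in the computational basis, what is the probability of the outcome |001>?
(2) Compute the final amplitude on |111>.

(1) Outcome |001> occurs with probability 0.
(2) The final state's coefficient on |111> equals 1/2 + exp(3*I*pi/4)/2.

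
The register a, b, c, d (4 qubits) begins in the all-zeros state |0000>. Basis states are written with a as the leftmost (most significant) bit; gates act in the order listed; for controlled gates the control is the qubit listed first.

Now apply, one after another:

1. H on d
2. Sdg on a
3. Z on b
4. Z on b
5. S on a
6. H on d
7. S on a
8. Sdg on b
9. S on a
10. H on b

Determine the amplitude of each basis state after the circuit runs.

The final amplitudes are sqrt(2)/2 on |0000>, sqrt(2)/2 on |0100>, and 0 on every other basis state. Key observation: the block from step 1 through step 6 cancels to the identity and can be dropped.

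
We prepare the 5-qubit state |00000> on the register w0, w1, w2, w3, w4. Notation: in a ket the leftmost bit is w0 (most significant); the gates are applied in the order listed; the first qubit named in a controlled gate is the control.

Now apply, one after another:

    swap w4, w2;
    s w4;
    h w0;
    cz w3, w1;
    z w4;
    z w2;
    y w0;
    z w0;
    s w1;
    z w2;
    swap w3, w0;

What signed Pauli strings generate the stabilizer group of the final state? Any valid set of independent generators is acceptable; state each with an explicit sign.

The stabilizer group can be generated by +IIIXI, +ZIIII, +IZIII, +IIZII, +IIIIZ, among other valid generating sets.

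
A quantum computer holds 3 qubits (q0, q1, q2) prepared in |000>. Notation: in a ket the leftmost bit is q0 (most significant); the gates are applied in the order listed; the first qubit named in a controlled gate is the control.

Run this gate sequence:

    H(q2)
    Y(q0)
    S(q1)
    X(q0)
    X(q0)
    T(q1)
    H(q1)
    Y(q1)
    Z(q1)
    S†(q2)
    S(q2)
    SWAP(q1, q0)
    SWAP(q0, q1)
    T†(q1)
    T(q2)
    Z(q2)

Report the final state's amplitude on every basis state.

After the circuit, the state carries amplitude 0 on |000>, 0 on |001>, 0 on |010>, 0 on |011>, 1/2 on |100>, -exp(I*pi/4)/2 on |101>, -exp(3*I*pi/4)/2 on |110>, -1/2 on |111>.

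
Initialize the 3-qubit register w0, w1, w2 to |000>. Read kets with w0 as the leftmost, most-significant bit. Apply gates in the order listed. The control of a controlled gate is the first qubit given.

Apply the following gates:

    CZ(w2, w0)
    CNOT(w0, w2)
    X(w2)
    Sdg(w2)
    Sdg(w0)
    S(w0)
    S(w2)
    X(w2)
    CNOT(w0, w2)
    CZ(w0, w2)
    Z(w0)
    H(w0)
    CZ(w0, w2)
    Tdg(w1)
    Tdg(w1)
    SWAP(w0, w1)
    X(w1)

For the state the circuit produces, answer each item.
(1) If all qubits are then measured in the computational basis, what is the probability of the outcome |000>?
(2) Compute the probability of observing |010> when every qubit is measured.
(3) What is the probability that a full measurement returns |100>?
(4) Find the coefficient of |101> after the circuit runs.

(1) Outcome |000> occurs with probability 1/2. Key observation: gates 2-9 undo each other exactly, leaving only the rest of the circuit to track.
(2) Outcome |010> occurs with probability 1/2.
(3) The probability of measuring |100> is 0.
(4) |101> carries amplitude 0 in the final state.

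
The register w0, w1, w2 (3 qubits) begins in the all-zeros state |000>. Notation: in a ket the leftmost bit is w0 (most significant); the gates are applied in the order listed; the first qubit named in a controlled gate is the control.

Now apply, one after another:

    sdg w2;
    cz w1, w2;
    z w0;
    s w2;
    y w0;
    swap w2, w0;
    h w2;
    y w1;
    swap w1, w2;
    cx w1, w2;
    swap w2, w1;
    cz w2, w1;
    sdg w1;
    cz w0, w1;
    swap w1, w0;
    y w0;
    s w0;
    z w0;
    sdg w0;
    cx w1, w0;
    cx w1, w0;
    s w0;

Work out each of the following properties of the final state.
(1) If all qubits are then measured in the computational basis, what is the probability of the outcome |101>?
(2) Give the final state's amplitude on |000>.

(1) A full measurement returns |101> with probability 1/2. Key observation: the block from step 19 through step 22 cancels to the identity and can be dropped.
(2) The final state's coefficient on |000> equals sqrt(2)/2.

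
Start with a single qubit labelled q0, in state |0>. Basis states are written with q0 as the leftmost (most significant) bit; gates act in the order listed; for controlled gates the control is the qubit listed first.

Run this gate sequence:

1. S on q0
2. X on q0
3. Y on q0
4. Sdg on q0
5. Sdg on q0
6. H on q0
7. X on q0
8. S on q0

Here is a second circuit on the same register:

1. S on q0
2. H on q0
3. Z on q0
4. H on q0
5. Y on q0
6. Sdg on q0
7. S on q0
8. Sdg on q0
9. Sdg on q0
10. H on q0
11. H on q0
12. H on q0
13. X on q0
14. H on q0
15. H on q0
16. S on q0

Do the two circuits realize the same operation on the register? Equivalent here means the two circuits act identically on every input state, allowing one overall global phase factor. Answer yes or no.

Yes, they are equivalent — the unitaries differ by at most a global phase.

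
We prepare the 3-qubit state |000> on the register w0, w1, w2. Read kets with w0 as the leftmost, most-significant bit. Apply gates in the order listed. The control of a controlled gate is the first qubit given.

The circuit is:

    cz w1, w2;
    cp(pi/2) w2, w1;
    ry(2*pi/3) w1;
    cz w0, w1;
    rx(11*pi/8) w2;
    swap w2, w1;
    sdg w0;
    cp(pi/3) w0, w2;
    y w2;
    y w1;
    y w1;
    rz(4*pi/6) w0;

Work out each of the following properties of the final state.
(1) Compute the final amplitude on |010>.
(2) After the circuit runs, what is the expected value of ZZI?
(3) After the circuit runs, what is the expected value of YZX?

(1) The final state's coefficient on |010> equals sqrt(3)*exp(2*I*pi/3)*sin(5*pi/16)/2.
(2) In the final state, ZZI has expectation -sqrt(2 - sqrt(2))/2.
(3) The observable YZX averages to 0.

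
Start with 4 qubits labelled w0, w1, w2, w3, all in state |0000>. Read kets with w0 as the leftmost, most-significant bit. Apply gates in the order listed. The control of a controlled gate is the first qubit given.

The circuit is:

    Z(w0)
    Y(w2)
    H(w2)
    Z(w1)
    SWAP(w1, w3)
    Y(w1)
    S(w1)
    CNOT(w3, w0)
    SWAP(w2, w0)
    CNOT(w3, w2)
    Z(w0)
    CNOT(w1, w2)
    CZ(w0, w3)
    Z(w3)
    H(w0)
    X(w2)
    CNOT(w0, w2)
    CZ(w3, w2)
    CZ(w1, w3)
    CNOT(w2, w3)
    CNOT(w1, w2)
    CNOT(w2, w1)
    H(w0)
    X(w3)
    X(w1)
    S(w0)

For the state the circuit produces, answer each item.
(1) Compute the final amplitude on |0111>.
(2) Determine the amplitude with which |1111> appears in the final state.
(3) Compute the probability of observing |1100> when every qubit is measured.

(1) The final state's coefficient on |0111> equals -sqrt(2)*I/2.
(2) The final state's coefficient on |1111> equals sqrt(2)/2.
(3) A full measurement returns |1100> with probability 0.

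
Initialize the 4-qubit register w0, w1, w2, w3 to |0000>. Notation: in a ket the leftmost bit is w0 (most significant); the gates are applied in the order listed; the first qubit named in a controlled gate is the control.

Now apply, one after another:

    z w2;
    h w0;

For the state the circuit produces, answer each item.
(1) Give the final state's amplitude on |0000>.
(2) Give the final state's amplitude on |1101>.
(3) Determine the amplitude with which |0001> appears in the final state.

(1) The amplitude on |0000> is sqrt(2)/2.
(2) |1101> carries amplitude 0 in the final state.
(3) |0001> carries amplitude 0 in the final state.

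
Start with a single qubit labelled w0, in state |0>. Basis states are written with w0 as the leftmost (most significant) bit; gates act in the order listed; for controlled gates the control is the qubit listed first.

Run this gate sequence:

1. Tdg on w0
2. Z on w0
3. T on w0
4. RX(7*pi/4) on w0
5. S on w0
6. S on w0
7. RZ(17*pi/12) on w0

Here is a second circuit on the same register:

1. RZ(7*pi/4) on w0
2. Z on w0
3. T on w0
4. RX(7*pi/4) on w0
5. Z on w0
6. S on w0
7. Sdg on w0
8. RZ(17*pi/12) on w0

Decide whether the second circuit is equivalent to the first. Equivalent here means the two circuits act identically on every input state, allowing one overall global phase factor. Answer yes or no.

Yes: on every input state the two circuits agree up to one overall phase factor.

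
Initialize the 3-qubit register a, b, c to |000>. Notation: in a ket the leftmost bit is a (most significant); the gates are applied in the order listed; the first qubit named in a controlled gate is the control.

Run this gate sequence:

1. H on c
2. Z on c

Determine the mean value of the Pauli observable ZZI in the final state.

The expectation value of ZZI is 1.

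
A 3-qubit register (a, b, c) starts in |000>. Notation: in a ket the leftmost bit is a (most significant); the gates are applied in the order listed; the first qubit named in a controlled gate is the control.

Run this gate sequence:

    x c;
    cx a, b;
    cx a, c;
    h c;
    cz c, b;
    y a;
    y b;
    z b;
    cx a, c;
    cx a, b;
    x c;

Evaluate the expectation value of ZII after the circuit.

The expectation value of ZII is -1.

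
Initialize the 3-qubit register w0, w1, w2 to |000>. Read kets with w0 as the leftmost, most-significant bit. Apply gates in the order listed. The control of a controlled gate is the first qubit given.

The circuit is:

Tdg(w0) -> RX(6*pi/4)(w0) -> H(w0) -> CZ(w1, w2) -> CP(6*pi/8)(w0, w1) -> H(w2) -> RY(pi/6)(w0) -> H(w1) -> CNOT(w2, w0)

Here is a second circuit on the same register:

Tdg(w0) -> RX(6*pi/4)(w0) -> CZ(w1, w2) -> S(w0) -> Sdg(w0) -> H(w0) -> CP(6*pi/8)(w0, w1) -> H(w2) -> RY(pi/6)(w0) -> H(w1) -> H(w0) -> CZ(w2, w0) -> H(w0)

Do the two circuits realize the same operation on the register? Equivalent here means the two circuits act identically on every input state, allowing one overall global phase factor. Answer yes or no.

Yes, they are equivalent — the unitaries differ by at most a global phase.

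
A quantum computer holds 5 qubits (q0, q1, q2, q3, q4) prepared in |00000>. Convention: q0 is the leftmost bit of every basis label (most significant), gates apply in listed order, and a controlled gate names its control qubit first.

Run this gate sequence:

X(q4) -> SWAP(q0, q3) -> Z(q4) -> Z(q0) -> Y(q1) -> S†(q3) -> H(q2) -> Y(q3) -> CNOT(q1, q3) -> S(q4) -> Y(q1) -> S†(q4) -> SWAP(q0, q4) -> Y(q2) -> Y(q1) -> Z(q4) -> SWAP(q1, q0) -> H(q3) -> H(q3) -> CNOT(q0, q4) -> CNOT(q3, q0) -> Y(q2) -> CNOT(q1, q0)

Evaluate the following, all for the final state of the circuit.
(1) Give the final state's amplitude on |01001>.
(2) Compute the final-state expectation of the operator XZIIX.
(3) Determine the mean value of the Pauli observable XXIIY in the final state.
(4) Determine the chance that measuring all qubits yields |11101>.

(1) The final state's coefficient on |01001> equals sqrt(2)/2.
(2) The observable XZIIX averages to 0.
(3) In the final state, XXIIY has expectation 0.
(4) Outcome |11101> occurs with probability 0.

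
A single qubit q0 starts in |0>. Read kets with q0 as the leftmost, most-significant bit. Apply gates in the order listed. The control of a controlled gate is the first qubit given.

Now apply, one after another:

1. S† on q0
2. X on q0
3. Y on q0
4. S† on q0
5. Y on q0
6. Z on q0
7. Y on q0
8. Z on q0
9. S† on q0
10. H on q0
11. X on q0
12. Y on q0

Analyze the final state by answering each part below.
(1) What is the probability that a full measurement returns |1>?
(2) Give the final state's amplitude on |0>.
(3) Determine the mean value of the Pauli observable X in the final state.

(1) Outcome |1> occurs with probability 1/2.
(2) The final state's coefficient on |0> equals sqrt(2)/2.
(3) In the final state, X has expectation -1.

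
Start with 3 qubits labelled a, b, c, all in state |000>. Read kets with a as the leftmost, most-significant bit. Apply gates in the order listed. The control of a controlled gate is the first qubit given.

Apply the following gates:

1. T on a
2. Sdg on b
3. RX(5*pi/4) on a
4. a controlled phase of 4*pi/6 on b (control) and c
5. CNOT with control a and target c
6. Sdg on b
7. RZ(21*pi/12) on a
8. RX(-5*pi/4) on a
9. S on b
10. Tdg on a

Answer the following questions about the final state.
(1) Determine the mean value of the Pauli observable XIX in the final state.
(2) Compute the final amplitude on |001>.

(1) The expectation value of XIX is -1/4 + sqrt(2)/4.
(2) |001> carries amplitude (sqrt(2) + 2)*exp(7*I*pi/8)/4 in the final state.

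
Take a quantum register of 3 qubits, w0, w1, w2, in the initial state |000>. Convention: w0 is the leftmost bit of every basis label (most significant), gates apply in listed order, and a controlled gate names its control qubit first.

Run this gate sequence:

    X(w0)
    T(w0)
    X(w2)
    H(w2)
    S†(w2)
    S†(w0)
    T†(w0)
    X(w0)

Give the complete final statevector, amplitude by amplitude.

After the circuit, the state carries amplitude -sqrt(2)*I/2 on |000>, sqrt(2)/2 on |001>, and 0 on every other basis state.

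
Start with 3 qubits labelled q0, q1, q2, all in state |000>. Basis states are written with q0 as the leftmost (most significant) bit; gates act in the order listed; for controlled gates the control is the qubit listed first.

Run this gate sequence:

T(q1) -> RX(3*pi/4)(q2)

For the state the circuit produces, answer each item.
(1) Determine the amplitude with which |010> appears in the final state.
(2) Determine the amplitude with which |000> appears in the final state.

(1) The amplitude on |010> is 0.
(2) The final state's coefficient on |000> equals sqrt(2 - sqrt(2))/2.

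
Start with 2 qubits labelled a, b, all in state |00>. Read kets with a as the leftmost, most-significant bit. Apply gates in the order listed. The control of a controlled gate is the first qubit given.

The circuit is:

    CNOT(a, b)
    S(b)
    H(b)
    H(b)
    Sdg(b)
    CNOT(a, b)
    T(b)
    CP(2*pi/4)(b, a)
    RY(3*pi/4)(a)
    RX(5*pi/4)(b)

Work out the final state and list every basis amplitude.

The final amplitudes are -1/2 + sqrt(2)/4 on |00>, -sqrt(2)*I/4 on |01>, -sqrt(2)/4 on |10>, I*(-2 - sqrt(2))/4 on |11>. Key observation: gates 1-6 undo each other exactly, leaving only the rest of the circuit to track.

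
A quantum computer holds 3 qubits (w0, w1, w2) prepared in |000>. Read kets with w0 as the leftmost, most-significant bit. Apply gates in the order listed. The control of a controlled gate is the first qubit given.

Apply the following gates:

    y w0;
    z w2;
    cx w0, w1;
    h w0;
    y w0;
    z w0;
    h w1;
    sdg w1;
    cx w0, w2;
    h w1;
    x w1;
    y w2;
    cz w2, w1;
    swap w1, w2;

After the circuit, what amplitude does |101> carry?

The final state's coefficient on |101> equals sqrt(2)*(1 - I)/4.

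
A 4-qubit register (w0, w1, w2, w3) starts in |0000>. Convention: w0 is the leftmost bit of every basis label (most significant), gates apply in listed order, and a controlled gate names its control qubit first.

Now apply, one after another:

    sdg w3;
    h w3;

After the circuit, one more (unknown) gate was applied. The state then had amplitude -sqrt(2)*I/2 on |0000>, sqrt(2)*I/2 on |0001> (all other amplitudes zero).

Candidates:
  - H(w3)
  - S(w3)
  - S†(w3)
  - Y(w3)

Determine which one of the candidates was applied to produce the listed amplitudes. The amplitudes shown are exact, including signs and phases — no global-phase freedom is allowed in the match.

It was Y(w3) that produced the state shown.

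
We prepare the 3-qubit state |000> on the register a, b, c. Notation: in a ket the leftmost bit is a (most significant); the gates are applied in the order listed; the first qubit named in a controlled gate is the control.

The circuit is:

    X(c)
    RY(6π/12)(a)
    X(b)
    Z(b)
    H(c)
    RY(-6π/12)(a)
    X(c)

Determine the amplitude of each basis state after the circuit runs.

The resulting statevector has amplitude sqrt(2)/2 on |010>, -sqrt(2)/2 on |011>, and 0 on every other basis state.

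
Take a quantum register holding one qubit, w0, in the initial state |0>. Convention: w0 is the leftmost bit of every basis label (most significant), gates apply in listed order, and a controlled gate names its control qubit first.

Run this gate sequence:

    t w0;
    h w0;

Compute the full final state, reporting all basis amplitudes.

The resulting statevector has amplitude sqrt(2)/2 on |0>, sqrt(2)/2 on |1>.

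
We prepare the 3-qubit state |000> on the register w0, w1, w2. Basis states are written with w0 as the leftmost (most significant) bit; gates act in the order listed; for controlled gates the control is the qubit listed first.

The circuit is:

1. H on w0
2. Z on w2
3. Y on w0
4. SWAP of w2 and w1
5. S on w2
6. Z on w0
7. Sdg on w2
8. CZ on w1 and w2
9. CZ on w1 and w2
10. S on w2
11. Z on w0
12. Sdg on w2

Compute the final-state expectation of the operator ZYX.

In the final state, ZYX has expectation 0. Key observation: steps 5-12 multiply out to the identity, so the circuit reduces to the remaining gates.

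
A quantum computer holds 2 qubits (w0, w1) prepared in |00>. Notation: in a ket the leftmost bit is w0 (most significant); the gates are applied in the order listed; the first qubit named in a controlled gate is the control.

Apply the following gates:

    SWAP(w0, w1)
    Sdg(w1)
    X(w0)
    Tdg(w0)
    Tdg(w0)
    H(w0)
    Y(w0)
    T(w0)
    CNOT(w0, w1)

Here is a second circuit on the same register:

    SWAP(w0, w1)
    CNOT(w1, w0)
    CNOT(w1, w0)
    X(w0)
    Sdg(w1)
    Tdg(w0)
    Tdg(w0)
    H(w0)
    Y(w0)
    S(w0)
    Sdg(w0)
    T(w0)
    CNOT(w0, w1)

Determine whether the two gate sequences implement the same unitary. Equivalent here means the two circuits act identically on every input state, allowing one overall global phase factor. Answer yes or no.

Yes — the two circuits implement the same unitary up to a global phase.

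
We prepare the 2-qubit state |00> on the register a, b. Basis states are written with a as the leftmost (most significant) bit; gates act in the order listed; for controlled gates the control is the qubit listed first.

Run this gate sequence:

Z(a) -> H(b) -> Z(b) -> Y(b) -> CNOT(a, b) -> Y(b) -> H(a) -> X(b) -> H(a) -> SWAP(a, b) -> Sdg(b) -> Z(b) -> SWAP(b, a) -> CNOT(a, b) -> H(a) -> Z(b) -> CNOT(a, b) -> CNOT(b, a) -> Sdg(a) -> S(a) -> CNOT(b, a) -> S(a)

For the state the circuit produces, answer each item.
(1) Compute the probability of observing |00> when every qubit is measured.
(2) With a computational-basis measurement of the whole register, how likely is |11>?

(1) A full measurement returns |00> with probability 1/4. Key observation: steps 18-21 multiply out to the identity, so the circuit reduces to the remaining gates.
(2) Outcome |11> occurs with probability 1/4.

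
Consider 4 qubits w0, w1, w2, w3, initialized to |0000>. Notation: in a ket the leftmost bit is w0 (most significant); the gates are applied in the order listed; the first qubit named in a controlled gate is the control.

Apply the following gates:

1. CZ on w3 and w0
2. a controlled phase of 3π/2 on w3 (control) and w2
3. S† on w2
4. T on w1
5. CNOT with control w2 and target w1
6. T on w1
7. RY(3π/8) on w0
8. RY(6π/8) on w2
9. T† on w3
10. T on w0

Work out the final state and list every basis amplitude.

The resulting statevector has amplitude sqrt(2 - sqrt(2))*cos(3*pi/16)/2 on |0000>, sqrt(sqrt(2) + 2)*cos(3*pi/16)/2 on |0010>, sqrt(2 - sqrt(2))*exp(I*pi/4)*sin(3*pi/16)/2 on |1000>, sqrt(sqrt(2) + 2)*exp(I*pi/4)*sin(3*pi/16)/2 on |1010>, and 0 on every other basis state.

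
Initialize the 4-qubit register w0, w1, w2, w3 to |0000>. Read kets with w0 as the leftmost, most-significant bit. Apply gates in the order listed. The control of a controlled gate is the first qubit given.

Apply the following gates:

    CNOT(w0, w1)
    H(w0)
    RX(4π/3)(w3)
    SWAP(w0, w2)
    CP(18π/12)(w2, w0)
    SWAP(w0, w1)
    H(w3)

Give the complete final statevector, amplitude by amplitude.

After the circuit, the state carries amplitude -1/4 - sqrt(3)*I/4 on |0000>, -1/4 + sqrt(3)*I/4 on |0001>, -1/4 - sqrt(3)*I/4 on |0010>, -1/4 + sqrt(3)*I/4 on |0011>, and 0 on every other basis state.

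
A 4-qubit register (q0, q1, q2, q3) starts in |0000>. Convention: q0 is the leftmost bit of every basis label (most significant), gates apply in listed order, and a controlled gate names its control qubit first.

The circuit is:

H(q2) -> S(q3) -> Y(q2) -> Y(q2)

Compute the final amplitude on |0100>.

|0100> carries amplitude 0 in the final state.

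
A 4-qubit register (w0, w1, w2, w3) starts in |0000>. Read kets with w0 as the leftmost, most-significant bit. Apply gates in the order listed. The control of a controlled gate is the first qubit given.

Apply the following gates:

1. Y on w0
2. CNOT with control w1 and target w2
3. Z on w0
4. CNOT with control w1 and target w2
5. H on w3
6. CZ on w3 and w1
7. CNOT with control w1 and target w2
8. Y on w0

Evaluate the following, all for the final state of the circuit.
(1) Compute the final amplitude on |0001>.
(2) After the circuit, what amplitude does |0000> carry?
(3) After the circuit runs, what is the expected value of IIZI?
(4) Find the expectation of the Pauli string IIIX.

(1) |0001> carries amplitude -sqrt(2)/2 in the final state.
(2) The amplitude on |0000> is -sqrt(2)/2.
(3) The expectation value of IIZI is 1.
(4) The observable IIIX averages to 1.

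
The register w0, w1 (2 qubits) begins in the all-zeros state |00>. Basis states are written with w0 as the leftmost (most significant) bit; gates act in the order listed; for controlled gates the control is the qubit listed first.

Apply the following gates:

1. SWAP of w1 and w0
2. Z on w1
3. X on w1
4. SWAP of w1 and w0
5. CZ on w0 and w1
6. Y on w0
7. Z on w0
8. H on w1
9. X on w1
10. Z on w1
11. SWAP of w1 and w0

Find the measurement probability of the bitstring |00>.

The probability of measuring |00> is 1/2.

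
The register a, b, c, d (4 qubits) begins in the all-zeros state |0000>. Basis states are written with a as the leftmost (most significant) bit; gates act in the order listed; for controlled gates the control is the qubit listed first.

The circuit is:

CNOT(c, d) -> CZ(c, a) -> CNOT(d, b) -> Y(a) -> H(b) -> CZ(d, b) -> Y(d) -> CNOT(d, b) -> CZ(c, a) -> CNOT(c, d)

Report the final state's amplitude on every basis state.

The final amplitudes are -sqrt(2)/2 on |1001>, -sqrt(2)/2 on |1101>, and 0 on every other basis state.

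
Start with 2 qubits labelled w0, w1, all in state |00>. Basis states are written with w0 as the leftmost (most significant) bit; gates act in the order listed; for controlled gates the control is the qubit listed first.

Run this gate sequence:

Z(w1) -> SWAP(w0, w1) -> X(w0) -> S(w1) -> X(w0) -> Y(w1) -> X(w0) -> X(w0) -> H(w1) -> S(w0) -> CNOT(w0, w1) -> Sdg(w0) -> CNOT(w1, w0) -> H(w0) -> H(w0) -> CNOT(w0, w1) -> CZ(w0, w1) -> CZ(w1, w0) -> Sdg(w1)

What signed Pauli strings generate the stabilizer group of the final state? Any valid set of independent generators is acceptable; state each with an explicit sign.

One valid set of independent stabilizer generators is -XI, +IZ (any independent generating set of the same group is equally correct). Key observation: gates 7-8 undo each other exactly, leaving only the rest of the circuit to track.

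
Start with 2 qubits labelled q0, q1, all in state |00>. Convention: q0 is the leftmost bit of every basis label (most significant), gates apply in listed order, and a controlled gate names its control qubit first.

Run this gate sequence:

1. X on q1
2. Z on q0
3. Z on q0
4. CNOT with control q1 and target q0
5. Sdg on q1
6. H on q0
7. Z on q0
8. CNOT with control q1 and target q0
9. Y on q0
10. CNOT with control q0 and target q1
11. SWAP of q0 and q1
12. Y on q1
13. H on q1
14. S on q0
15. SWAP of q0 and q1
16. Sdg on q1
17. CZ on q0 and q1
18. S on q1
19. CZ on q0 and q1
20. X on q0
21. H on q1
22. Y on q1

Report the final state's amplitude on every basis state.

After the circuit, the state carries amplitude sqrt(2)*(-1 - I)/4 on |00>, sqrt(2)*(1 - I)/4 on |01>, sqrt(2)*(-1 + I)/4 on |10>, sqrt(2)*(1 + I)/4 on |11>.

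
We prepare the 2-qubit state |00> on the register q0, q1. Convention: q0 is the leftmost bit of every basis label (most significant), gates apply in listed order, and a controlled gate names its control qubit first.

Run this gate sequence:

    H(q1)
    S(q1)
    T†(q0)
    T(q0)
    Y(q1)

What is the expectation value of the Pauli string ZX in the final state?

The expectation value of ZX is 0.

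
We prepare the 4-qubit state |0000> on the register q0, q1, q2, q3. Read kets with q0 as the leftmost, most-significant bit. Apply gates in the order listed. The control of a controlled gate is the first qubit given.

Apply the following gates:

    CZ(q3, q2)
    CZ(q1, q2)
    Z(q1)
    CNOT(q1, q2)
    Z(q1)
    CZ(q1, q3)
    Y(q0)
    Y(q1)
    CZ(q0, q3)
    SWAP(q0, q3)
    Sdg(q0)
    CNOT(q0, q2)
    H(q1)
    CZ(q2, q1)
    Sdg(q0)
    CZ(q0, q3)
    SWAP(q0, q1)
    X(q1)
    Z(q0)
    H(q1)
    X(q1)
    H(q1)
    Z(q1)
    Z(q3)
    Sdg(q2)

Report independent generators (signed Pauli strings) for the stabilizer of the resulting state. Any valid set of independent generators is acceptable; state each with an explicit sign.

The final state is stabilized by the group generated by +XIII, -IZII, +IIZI, -IIIZ; other independent generating sets are equally valid. Key observation: steps 20-23 multiply out to the identity, so the circuit reduces to the remaining gates.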